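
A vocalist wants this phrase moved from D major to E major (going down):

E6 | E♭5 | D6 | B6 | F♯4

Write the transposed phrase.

D major to E major down is a minor seventh, so every note moves down by that interval.
E6 → F#5
Eb5 → F4
D6 → E5
B6 → C#6
F#4 → G#3

F#5 F4 E5 C#6 G#3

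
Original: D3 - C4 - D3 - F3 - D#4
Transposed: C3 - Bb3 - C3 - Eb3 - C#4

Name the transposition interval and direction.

down a major second

From D3 to C3 is 2 letter names — a second of some quality.
C3 to D3 is 2 semitones, which makes it a major second; the second version is lower, so the direction is down.
Checking another pair — D#4 → C#4 — gives the same interval.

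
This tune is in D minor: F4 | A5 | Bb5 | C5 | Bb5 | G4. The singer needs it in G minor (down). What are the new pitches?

Bb3 D5 Eb5 F4 Eb5 C4

From D down to G is a perfect fifth; apply that to each pitch.
F4 gives Bb3
A5 gives D5
Bb5 gives Eb5
C5 gives F4
Bb5 gives Eb5
G4 gives C4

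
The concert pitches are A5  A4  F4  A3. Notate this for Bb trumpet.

B5 B4 G4 B3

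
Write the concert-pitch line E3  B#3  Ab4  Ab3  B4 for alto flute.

A3 E#4 Db5 Db4 E5

Written C4 sounds as G3 on the alto flute, so concert pitches are written a perfect fourth up.
E3 -> A3
B#3 -> E#4
Ab4 -> Db5
Ab3 -> Db4
B4 -> E5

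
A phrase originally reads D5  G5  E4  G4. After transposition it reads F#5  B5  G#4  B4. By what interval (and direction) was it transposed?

Take the first pair: D5 → F#5. D to F spans 3 letter names, so the interval is some kind of third.
D5 to F#5 is 4 semitones, which makes it a major third; the second version is higher, so the direction is up.
Checking another pair — G4 → B4 — gives the same interval.

up a major third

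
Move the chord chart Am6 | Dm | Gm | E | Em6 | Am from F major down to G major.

Bm6 Em Am F# F#m6 Bm

F major down to G major is a minor seventh; each chord root moves by that interval while the quality stays the same.
Am6: root A down a minor seventh → B, giving Bm6.
Dm: root D down a minor seventh → E, giving Em.
Gm: root G down a minor seventh → A, giving Am.
E: root E down a minor seventh → F#, giving F#.
Em6: root E down a minor seventh → F#, giving F#m6.
Am: root A down a minor seventh → B, giving Bm.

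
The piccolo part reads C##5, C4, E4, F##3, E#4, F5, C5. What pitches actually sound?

Written C4 on the piccolo sounds as C5, a perfect octave higher; apply that shift to every note.
C##5 → C##6
C4 → C5
E4 → E5
F##3 → F##4
E#4 → E#5
F5 → F6
C5 → C6

C##6 C5 E5 F##4 E#5 F6 C6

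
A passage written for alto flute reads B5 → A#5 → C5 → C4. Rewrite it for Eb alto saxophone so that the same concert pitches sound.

First find concert pitch: the alto flute sounds a perfect fourth below written, so B5 A#5 C5 C4 sounds F#5 E#5 G4 G3.
Then write for Eb alto saxophone: it sounds a major sixth below written, so the part must be a major sixth above concert.
F#5 → D#6
E#5 → C##6
G4 → E5
G3 → E4

D#6 C##6 E5 E4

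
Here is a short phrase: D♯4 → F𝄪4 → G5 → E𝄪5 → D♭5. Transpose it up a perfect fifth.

D#4 to A#4
F##4 to C##5
G5 to D6
E##5 to B##5
Db5 to Ab5

A#4 C##5 D6 B##5 Ab5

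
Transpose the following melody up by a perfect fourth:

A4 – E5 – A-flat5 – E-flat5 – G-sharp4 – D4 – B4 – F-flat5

D5 A5 Db6 Ab5 C#5 G4 E5 Bbb5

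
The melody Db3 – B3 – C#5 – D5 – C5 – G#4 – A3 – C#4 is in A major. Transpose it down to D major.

A major to D major down is a perfect fifth, so every note moves down by that interval.
Db3 to Gb2
B3 to E3
C#5 to F#4
D5 to G4
C5 to F4
G#4 to C#4
A3 to D3
C#4 to F#3

Gb2 E3 F#4 G4 F4 C#4 D3 F#3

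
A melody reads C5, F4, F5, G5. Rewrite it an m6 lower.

C5 down a minor sixth is E4.
A minor sixth down from F4 gives A3.
F5 down a minor sixth is A4.
G5 down a minor sixth is B4.

E4 A3 A4 B4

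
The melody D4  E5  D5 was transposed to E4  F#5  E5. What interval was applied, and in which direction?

Take the first pair: D4 → E4. D to E spans 2 letter names, so the interval is some kind of second.
D4 to E4 is 2 semitones, which makes it a major second; the second version is higher, so the direction is up.
Checking another pair — D5 → E5 — gives the same interval.

up a major second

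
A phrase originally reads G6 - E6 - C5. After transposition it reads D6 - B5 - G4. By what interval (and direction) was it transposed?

From G6 to D6 is 4 letter names — a fourth of some quality.
D6 to G6 is 5 semitones, which makes it a perfect fourth; the second version is lower, so the direction is down.
Checking another pair — C5 → G4 — gives the same interval.

down a perfect fourth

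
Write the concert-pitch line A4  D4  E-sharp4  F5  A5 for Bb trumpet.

B4 E4 F##4 G5 B5

The Bb trumpet sounds a major second below written, so the written part must be a major second above concert — transpose each note up.
A4 -> B4
D4 -> E4
E#4 -> F##4
F5 -> G5
A5 -> B5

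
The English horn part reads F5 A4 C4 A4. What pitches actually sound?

Bb4 D4 F3 D4

Written C4 on the English horn sounds as F3, a perfect fifth lower; apply that shift to every note.
F5 gives Bb4
A4 gives D4
C4 gives F3
A4 gives D4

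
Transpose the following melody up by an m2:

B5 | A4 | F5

C6 Bb4 Gb5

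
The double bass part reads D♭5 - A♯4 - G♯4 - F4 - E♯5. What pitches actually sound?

The double bass sounds a perfect octave below written, so transpose each written note down a perfect octave.
Db5 -> Db4
A#4 -> A#3
G#4 -> G#3
F4 -> F3
E#5 -> E#4

Db4 A#3 G#3 F3 E#4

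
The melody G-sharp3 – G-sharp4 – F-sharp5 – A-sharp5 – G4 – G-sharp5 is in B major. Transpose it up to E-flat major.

B major to E-flat major up is a diminished fourth, so every note moves up by that interval.
G#3 to C4
G#4 to C5
F#5 to Bb5
A#5 to D6
G4 to Cb5
G#5 to C6

C4 C5 Bb5 D6 Cb5 C6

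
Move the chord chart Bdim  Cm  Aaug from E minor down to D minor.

Adim Bbm Gaug

E minor down to D minor is a major second; each chord root moves by that interval while the quality stays the same.
Bdim: root B down a major second → A, giving Adim.
Cm: root C down a major second → Bb, giving Bbm.
Aaug: root A down a major second → G, giving Gaug.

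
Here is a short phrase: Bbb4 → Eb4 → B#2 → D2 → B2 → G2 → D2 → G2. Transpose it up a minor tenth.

Dbb6 Gb5 D#4 F3 D4 Bb3 F3 Bb3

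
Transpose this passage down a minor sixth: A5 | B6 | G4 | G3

C#5 D#6 B3 B2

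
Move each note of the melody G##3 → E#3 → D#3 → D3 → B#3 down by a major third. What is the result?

E#3 C#3 B2 Bb2 G#3

A major third down from G##3 gives E#3.
E#3 down a major third is C#3.
D#3: a third down reaches B, and 4 semitones makes it B2.
D3 down a major third is Bb2.
B#3 down a major third is G#3.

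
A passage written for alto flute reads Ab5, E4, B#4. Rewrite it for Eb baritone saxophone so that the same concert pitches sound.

First find concert pitch: the alto flute sounds a perfect fourth below written, so Ab5 E4 B#4 sounds Eb5 B3 F##4.
Then write for Eb baritone saxophone: it sounds a major thirteenth below written, so the part must be a major thirteenth above concert.
Eb5 → C7
B3 → G#5
F##4 → D##6

C7 G#5 D##6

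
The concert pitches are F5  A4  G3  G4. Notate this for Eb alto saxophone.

Written C4 sounds as Eb3 on the Eb alto saxophone, so concert pitches are written a major sixth up.
F5 gives D6
A4 gives F#5
G3 gives E4
G4 gives E5

D6 F#5 E4 E5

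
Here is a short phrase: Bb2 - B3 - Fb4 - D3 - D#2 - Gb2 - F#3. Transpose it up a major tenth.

Bb2 -> D4
B3 -> D#5
Fb4 -> Ab5
D3 -> F#4
D#2 -> F##3
Gb2 -> Bb3
F#3 -> A#4

D4 D#5 Ab5 F#4 F##3 Bb3 A#4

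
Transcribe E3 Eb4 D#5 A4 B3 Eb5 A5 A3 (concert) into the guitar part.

E4 Eb5 D#6 A5 B4 Eb6 A6 A4

The guitar sounds a perfect octave below written, so the written part must be a perfect octave above concert — transpose each note up.
E3 to E4
Eb4 to Eb5
D#5 to D#6
A4 to A5
B3 to B4
Eb5 to Eb6
A5 to A6
A3 to A4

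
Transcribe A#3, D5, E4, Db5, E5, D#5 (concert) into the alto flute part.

D#4 G5 A4 Gb5 A5 G#5

Written C4 sounds as G3 on the alto flute, so concert pitches are written a perfect fourth up.
A#3 to D#4
D5 to G5
E4 to A4
Db5 to Gb5
E5 to A5
D#5 to G#5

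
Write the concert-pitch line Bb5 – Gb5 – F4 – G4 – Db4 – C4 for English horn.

Written C4 sounds as F3 on the English horn, so concert pitches are written a perfect fifth up.
Bb5 to F6
Gb5 to Db6
F4 to C5
G4 to D5
Db4 to Ab4
C4 to G4

F6 Db6 C5 D5 Ab4 G4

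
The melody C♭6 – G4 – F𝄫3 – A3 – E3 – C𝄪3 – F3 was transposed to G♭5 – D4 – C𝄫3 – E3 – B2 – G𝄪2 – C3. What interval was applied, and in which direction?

down a perfect fourth

From Cb6 to Gb5 is 4 letter names — a fourth of some quality.
Gb5 to Cb6 is 5 semitones, which makes it a perfect fourth; the second version is lower, so the direction is down.
Checking another pair — F3 → C3 — gives the same interval.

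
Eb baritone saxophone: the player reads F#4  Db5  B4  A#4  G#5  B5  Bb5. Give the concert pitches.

The Eb baritone saxophone sounds a major thirteenth below written, so transpose each written note down a major thirteenth.
F#4 -> A2
Db5 -> Fb3
B4 -> D3
A#4 -> C#3
G#5 -> B3
B5 -> D4
Bb5 -> Db4

A2 Fb3 D3 C#3 B3 D4 Db4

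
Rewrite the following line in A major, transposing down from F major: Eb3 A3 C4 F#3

From F down to A is a minor sixth; apply that to each pitch.
Eb3 becomes G2
A3 becomes C#3
C4 becomes E3
F#3 becomes A#2

G2 C#3 E3 A#2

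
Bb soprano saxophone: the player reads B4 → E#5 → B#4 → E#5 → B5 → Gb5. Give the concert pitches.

Written C4 on the Bb soprano saxophone sounds as Bb3, a major second lower; apply that shift to every note.
B4 becomes A4
E#5 becomes D#5
B#4 becomes A#4
E#5 becomes D#5
B5 becomes A5
Gb5 becomes Fb5

A4 D#5 A#4 D#5 A5 Fb5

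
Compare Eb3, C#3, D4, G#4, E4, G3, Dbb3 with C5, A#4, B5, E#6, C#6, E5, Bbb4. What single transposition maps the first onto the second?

up a major thirteenth

Take the first pair: Eb3 → C5. E to C spans 13 letter names, so the interval is some kind of thirteenth.
Eb3 to C5 is 21 semitones, which makes it a major thirteenth; the second version is higher, so the direction is up.
Checking another pair — Dbb3 → Bbb4 — gives the same interval.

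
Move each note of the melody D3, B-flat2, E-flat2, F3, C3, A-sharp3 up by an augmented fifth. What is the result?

A#3 F#3 B2 C#4 G#3 E##4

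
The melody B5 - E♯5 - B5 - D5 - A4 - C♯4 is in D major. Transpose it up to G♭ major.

Eb6 A5 Eb6 Gb5 Db5 F4

D major to G♭ major up is a diminished fourth, so every note moves up by that interval.
B5 → Eb6
E#5 → A5
B5 → Eb6
D5 → Gb5
A4 → Db5
C#4 → F4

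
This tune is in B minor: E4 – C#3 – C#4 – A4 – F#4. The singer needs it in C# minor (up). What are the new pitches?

F#4 D#3 D#4 B4 G#4

From B up to C# is a major second; apply that to each pitch.
E4 gives F#4
C#3 gives D#3
C#4 gives D#4
A4 gives B4
F#4 gives G#4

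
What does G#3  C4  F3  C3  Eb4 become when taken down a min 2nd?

F##3 B3 E3 B2 D4

G#3 down a minor second is F##3.
A minor second down from C4 gives B3.
F3 down a minor second is E3.
C3 down a minor second is B2.
Eb4: a second down reaches D, and 1 semitone makes it D4.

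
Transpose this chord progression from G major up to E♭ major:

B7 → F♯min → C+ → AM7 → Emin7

G7 Dmin Ab+ FM7 Cmin7

G major up to E♭ major is a minor sixth; each chord root moves by that interval while the quality stays the same.
B7: root B up a minor sixth → G, giving G7.
F♯min: root F♯ up a minor sixth → D, giving Dmin.
C+: root C up a minor sixth → Ab, giving Ab+.
AM7: root A up a minor sixth → F, giving FM7.
Emin7: root E up a minor sixth → C, giving Cmin7.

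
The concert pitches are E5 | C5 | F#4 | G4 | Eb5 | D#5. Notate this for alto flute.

A5 F5 B4 C5 Ab5 G#5

Written C4 sounds as G3 on the alto flute, so concert pitches are written a perfect fourth up.
E5 to A5
C5 to F5
F#4 to B4
G4 to C5
Eb5 to Ab5
D#5 to G#5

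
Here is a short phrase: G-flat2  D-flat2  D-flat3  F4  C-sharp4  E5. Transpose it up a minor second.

Abb2 Ebb2 Ebb3 Gb4 D4 F5

Gb2: a second up reaches A, and 1 semitone makes it Abb2.
Db2 up a minor second is Ebb2.
A minor second up from Db3 gives Ebb3.
A minor second up from F4 gives Gb4.
A minor second up from C#4 gives D4.
E5 up a minor second is F5.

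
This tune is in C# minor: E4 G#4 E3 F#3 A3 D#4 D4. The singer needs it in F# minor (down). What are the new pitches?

From C# down to F# is a perfect fifth; apply that to each pitch.
E4 gives A3
G#4 gives C#4
E3 gives A2
F#3 gives B2
A3 gives D3
D#4 gives G#3
D4 gives G3

A3 C#4 A2 B2 D3 G#3 G3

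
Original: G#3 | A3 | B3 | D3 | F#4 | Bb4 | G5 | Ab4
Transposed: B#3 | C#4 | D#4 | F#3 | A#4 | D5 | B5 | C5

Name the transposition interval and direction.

Take the first pair: G#3 → B#3. G to B spans 3 letter names, so the interval is some kind of third.
G#3 to B#3 is 4 semitones, which makes it a major third; the second version is higher, so the direction is up.
Checking another pair — Ab4 → C5 — gives the same interval.

up a major third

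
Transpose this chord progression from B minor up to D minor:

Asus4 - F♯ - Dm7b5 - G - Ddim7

Csus4 A Fm7b5 Bb Fdim7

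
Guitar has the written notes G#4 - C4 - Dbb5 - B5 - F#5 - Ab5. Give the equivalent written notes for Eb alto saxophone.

E#4 A3 Bbb4 G#5 D#5 F5

First find concert pitch: the guitar sounds a perfect octave below written, so G#4 C4 Dbb5 B5 F#5 Ab5 sounds G#3 C3 Dbb4 B4 F#4 Ab4.
Then write for Eb alto saxophone: it sounds a major sixth below written, so the part must be a major sixth above concert.
G#3 → E#4
C3 → A3
Dbb4 → Bbb4
B4 → G#5
F#4 → D#5
Ab4 → F5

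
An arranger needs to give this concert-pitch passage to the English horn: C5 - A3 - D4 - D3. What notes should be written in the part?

The English horn sounds a perfect fifth below written, so the written part must be a perfect fifth above concert — transpose each note up.
C5 becomes G5
A3 becomes E4
D4 becomes A4
D3 becomes A3

G5 E4 A4 A3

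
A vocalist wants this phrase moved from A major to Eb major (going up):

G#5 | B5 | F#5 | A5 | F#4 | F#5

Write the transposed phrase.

D6 F6 C6 Eb6 C5 C6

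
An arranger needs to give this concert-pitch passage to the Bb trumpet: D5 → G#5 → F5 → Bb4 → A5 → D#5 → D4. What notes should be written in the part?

E5 A#5 G5 C5 B5 E#5 E4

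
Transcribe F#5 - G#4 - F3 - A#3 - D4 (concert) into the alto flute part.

B5 C#5 Bb3 D#4 G4

Written C4 sounds as G3 on the alto flute, so concert pitches are written a perfect fourth up.
F#5 becomes B5
G#4 becomes C#5
F3 becomes Bb3
A#3 becomes D#4
D4 becomes G4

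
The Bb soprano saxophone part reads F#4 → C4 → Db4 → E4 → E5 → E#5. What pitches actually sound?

E4 Bb3 Cb4 D4 D5 D#5

Written C4 on the Bb soprano saxophone sounds as Bb3, a major second lower; apply that shift to every note.
F#4 -> E4
C4 -> Bb3
Db4 -> Cb4
E4 -> D4
E5 -> D5
E#5 -> D#5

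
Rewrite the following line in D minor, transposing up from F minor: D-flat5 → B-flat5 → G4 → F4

From F up to D is a major sixth; apply that to each pitch.
Db5 becomes Bb5
Bb5 becomes G6
G4 becomes E5
F4 becomes D5

Bb5 G6 E5 D5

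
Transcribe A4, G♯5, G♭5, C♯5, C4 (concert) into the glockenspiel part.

The glockenspiel sounds a perfect fifteenth above written, so the written part must be a perfect fifteenth below concert — transpose each note down.
A4 → A2
G#5 → G#3
Gb5 → Gb3
C#5 → C#3
C4 → C2

A2 G#3 Gb3 C#3 C2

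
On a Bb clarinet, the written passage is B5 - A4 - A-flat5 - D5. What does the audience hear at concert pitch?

A5 G4 Gb5 C5

Written C4 on the Bb clarinet sounds as Bb3, a major second lower; apply that shift to every note.
B5 to A5
A4 to G4
Ab5 to Gb5
D5 to C5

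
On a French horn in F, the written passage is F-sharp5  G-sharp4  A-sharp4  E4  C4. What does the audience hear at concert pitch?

B4 C#4 D#4 A3 F3

The French horn in F sounds a perfect fifth below written, so transpose each written note down a perfect fifth.
F#5 → B4
G#4 → C#4
A#4 → D#4
E4 → A3
C4 → F3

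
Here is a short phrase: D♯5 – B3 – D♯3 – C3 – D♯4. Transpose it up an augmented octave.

D#5: an octave up reaches D, and 13 semitones makes it D##6.
An augmented octave up from B3 gives B#4.
D#3 up an augmented octave is D##4.
C3: an octave up reaches C, and 13 semitones makes it C#4.
D#4 up an augmented octave is D##5.

D##6 B#4 D##4 C#4 D##5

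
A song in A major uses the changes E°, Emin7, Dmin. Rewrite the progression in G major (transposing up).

D° Dmin7 Cmin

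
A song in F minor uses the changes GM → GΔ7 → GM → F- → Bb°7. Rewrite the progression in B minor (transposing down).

C#M C#Δ7 C#M B- E°7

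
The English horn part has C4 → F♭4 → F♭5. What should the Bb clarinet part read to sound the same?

G3 Cb4 Cb5

First find concert pitch: the English horn sounds a perfect fifth below written, so C4 F♭4 F♭5 sounds F3 Bbb3 Bbb4.
Then write for Bb clarinet: it sounds a major second below written, so the part must be a major second above concert.
F3 → G3
Bbb3 → Cb4
Bbb4 → Cb5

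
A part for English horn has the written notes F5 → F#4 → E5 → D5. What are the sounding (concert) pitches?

Bb4 B3 A4 G4

The English horn sounds a perfect fifth below written, so transpose each written note down a perfect fifth.
F5 to Bb4
F#4 to B3
E5 to A4
D5 to G4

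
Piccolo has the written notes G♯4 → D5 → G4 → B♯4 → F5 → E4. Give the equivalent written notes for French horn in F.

D#6 A6 D6 F##6 C7 B5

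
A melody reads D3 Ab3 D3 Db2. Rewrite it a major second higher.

E3 Bb3 E3 Eb2

D3 up a major second is E3.
Ab3: a second up reaches B, and 2 semitones makes it Bb3.
A major second up from D3 gives E3.
Db2 up a major second is Eb2.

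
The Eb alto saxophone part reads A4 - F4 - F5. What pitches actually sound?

C4 Ab3 Ab4

The Eb alto saxophone sounds a major sixth below written, so transpose each written note down a major sixth.
A4 -> C4
F4 -> Ab3
F5 -> Ab4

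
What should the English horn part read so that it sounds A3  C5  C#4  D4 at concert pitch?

The English horn sounds a perfect fifth below written, so the written part must be a perfect fifth above concert — transpose each note up.
A3 -> E4
C5 -> G5
C#4 -> G#4
D4 -> A4

E4 G5 G#4 A4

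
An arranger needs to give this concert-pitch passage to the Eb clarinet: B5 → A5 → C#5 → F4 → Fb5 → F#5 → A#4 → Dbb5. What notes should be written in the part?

G#5 F#5 A#4 D4 Db5 D#5 F##4 Bbb4

Written C4 sounds as Eb4 on the Eb clarinet, so concert pitches are written a minor third down.
B5 becomes G#5
A5 becomes F#5
C#5 becomes A#4
F4 becomes D4
Fb5 becomes Db5
F#5 becomes D#5
A#4 becomes F##4
Dbb5 becomes Bbb4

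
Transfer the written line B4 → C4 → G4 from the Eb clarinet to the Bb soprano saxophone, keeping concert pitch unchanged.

E5 F4 C5

First find concert pitch: the Eb clarinet sounds a minor third above written, so B4 C4 G4 sounds D5 Eb4 Bb4.
Then write for Bb soprano saxophone: it sounds a major second below written, so the part must be a major second above concert.
D5 → E5
Eb4 → F4
Bb4 → C5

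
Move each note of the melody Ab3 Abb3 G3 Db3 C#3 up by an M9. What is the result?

Bb4 Bbb4 A4 Eb4 D#4

A major ninth up from Ab3 gives Bb4.
Abb3 up a major ninth is Bbb4.
G3 up a major ninth is A4.
Db3 up a major ninth is Eb4.
C#3 up a major ninth is D#4.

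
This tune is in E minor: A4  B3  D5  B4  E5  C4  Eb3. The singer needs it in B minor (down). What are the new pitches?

From E down to B is a perfect fourth; apply that to each pitch.
A4 becomes E4
B3 becomes F#3
D5 becomes A4
B4 becomes F#4
E5 becomes B4
C4 becomes G3
Eb3 becomes Bb2

E4 F#3 A4 F#4 B4 G3 Bb2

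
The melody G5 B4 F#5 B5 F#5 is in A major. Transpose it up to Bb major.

Ab5 C5 G5 C6 G5

From A up to Bb is a minor second; apply that to each pitch.
G5 to Ab5
B4 to C5
F#5 to G5
B5 to C6
F#5 to G5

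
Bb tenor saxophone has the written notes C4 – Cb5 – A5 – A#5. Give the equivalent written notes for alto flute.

First find concert pitch: the Bb tenor saxophone sounds a major ninth below written, so C4 Cb5 A5 A#5 sounds Bb2 Bbb3 G4 G#4.
Then write for alto flute: it sounds a perfect fourth below written, so the part must be a perfect fourth above concert.
Bb2 → Eb3
Bbb3 → Ebb4
G4 → C5
G#4 → C#5

Eb3 Ebb4 C5 C#5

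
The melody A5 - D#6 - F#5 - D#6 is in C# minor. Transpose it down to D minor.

Bb4 E5 G4 E5

C# minor to D minor down is a major seventh, so every note moves down by that interval.
A5 -> Bb4
D#6 -> E5
F#5 -> G4
D#6 -> E5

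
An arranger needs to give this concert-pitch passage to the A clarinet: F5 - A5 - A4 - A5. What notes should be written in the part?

Ab5 C6 C5 C6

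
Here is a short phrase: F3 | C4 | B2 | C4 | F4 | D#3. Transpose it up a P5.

F3: a fifth up reaches C, and 7 semitones makes it C4.
A perfect fifth up from C4 gives G4.
A perfect fifth up from B2 gives F#3.
C4: a fifth up reaches G, and 7 semitones makes it G4.
F4 up a perfect fifth is C5.
D#3 up a perfect fifth is A#3.

C4 G4 F#3 G4 C5 A#3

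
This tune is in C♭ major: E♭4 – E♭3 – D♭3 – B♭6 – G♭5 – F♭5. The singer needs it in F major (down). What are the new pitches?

From C♭ down to F is a diminished fifth; apply that to each pitch.
Eb4 becomes A3
Eb3 becomes A2
Db3 becomes G2
Bb6 becomes E6
Gb5 becomes C5
Fb5 becomes Bb4

A3 A2 G2 E6 C5 Bb4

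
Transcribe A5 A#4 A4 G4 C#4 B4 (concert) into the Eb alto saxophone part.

F#6 F##5 F#5 E5 A#4 G#5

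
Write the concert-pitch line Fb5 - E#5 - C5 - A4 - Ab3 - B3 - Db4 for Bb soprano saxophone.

Gb5 F##5 D5 B4 Bb3 C#4 Eb4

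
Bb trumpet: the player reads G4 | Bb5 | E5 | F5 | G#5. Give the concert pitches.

F4 Ab5 D5 Eb5 F#5

The Bb trumpet sounds a major second below written, so transpose each written note down a major second.
G4 to F4
Bb5 to Ab5
E5 to D5
F5 to Eb5
G#5 to F#5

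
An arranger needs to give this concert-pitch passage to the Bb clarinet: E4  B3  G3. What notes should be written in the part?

F#4 C#4 A3

The Bb clarinet sounds a major second below written, so the written part must be a major second above concert — transpose each note up.
E4 → F#4
B3 → C#4
G3 → A3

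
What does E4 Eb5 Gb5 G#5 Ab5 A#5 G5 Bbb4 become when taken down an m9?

D#3 D4 F4 F##4 G4 G##4 F#4 Ab3

E4: a ninth down reaches D, and 13 semitones makes it D#3.
A minor ninth down from Eb5 gives D4.
Gb5: a ninth down reaches F, and 13 semitones makes it F4.
G#5: a ninth down reaches F, and 13 semitones makes it F##4.
A minor ninth down from Ab5 gives G4.
A#5 down a minor ninth is G##4.
G5: a ninth down reaches F, and 13 semitones makes it F#4.
A minor ninth down from Bbb4 gives Ab3.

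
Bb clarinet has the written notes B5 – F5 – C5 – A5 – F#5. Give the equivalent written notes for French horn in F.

First find concert pitch: the Bb clarinet sounds a major second below written, so B5 F5 C5 A5 F#5 sounds A5 Eb5 Bb4 G5 E5.
Then write for French horn in F: it sounds a perfect fifth below written, so the part must be a perfect fifth above concert.
A5 → E6
Eb5 → Bb5
Bb4 → F5
G5 → D6
E5 → B5

E6 Bb5 F5 D6 B5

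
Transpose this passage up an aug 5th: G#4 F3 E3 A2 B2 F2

D##5 C#4 B#3 E#3 F##3 C#3

G#4: a fifth up reaches D, and 8 semitones makes it D##5.
F3 up an augmented fifth is C#4.
E3 up an augmented fifth is B#3.
An augmented fifth up from A2 gives E#3.
B2: a fifth up reaches F, and 8 semitones makes it F##3.
An augmented fifth up from F2 gives C#3.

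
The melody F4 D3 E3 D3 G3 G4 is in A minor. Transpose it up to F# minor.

D5 B3 C#4 B3 E4 E5

From A up to F# is a major sixth; apply that to each pitch.
F4 gives D5
D3 gives B3
E3 gives C#4
D3 gives B3
G3 gives E4
G4 gives E5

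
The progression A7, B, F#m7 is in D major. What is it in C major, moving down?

G7 A Em7

D major down to C major is a major second; each chord root moves by that interval while the quality stays the same.
A7: root A down a major second → G, giving G7.
B: root B down a major second → A, giving A.
F#m7: root F# down a major second → E, giving Em7.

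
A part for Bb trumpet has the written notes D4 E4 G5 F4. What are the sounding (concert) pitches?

C4 D4 F5 Eb4

The Bb trumpet sounds a major second below written, so transpose each written note down a major second.
D4 gives C4
E4 gives D4
G5 gives F5
F4 gives Eb4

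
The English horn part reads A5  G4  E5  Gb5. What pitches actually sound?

The English horn sounds a perfect fifth below written, so transpose each written note down a perfect fifth.
A5 to D5
G4 to C4
E5 to A4
Gb5 to Cb5

D5 C4 A4 Cb5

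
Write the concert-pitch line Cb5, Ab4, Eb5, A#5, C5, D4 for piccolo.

Cb4 Ab3 Eb4 A#4 C4 D3

Written C4 sounds as C5 on the piccolo, so concert pitches are written a perfect octave down.
Cb5 -> Cb4
Ab4 -> Ab3
Eb5 -> Eb4
A#5 -> A#4
C5 -> C4
D4 -> D3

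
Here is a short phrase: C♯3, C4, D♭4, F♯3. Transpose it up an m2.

A minor second up from C#3 gives D3.
C4: a second up reaches D, and 1 semitone makes it Db4.
A minor second up from Db4 gives Ebb4.
A minor second up from F#3 gives G3.

D3 Db4 Ebb4 G3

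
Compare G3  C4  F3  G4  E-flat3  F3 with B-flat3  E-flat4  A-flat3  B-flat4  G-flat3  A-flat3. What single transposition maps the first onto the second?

Take the first pair: G3 → Bb3. G to B spans 3 letter names, so the interval is some kind of third.
G3 to Bb3 is 3 semitones, which makes it a minor third; the second version is higher, so the direction is up.
Checking another pair — F3 → Ab3 — gives the same interval.

up a minor third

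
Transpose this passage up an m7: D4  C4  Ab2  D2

C5 Bb4 Gb3 C3

A minor seventh up from D4 gives C5.
C4: a seventh up reaches B, and 10 semitones makes it Bb4.
A minor seventh up from Ab2 gives Gb3.
A minor seventh up from D2 gives C3.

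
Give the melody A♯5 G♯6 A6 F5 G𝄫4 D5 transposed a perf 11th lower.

E#4 D#5 E5 C4 Dbb3 A3

A#5 → E#4
G#6 → D#5
A6 → E5
F5 → C4
Gbb4 → Dbb3
D5 → A3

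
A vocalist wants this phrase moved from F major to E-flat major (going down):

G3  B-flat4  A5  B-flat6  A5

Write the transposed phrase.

F3 Ab4 G5 Ab6 G5

From F down to E-flat is a major second; apply that to each pitch.
G3 -> F3
Bb4 -> Ab4
A5 -> G5
Bb6 -> Ab6
A5 -> G5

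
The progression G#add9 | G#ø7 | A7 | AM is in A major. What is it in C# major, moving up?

A major up to C# major is a major third; each chord root moves by that interval while the quality stays the same.
G#add9: root G# up a major third → B#, giving B#add9.
G#ø7: root G# up a major third → B#, giving B#ø7.
A7: root A up a major third → C#, giving C#7.
AM: root A up a major third → C#, giving C#M.

B#add9 B#ø7 C#7 C#M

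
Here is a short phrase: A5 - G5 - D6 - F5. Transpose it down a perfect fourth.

E5 D5 A5 C5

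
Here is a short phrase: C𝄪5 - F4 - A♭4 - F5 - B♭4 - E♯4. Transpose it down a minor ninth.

A minor ninth down from C##5 gives B##3.
A minor ninth down from F4 gives E3.
A minor ninth down from Ab4 gives G3.
F5: a ninth down reaches E, and 13 semitones makes it E4.
A minor ninth down from Bb4 gives A3.
A minor ninth down from E#4 gives D##3.

B##3 E3 G3 E4 A3 D##3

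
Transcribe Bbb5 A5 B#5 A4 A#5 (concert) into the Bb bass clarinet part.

Written C4 sounds as Bb2 on the Bb bass clarinet, so concert pitches are written a major ninth up.
Bbb5 gives Cb7
A5 gives B6
B#5 gives C##7
A4 gives B5
A#5 gives B#6

Cb7 B6 C##7 B5 B#6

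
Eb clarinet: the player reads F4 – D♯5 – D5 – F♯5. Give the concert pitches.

Ab4 F#5 F5 A5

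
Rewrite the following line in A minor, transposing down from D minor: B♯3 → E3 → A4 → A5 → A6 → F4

D minor to A minor down is a perfect fourth, so every note moves down by that interval.
B#3 -> F##3
E3 -> B2
A4 -> E4
A5 -> E5
A6 -> E6
F4 -> C4

F##3 B2 E4 E5 E6 C4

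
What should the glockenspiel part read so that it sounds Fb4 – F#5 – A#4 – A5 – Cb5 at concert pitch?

The glockenspiel sounds a perfect fifteenth above written, so the written part must be a perfect fifteenth below concert — transpose each note down.
Fb4 → Fb2
F#5 → F#3
A#4 → A#2
A5 → A3
Cb5 → Cb3

Fb2 F#3 A#2 A3 Cb3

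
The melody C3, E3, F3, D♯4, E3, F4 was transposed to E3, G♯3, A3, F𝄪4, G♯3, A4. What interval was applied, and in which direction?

up a major third

From C3 to E3 is 3 letter names — a third of some quality.
C3 to E3 is 4 semitones, which makes it a major third; the second version is higher, so the direction is up.
Checking another pair — F4 → A4 — gives the same interval.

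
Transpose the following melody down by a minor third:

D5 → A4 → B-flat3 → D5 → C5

D5: a third down reaches B, and 3 semitones makes it B4.
A minor third down from A4 gives F#4.
Bb3: a third down reaches G, and 3 semitones makes it G3.
A minor third down from D5 gives B4.
C5 down a minor third is A4.

B4 F#4 G3 B4 A4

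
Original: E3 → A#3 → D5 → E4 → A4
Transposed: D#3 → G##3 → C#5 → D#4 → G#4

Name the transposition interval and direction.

down a minor second

From E3 to D#3 is 2 letter names — a second of some quality.
D#3 to E3 is 1 semitone, which makes it a minor second; the second version is lower, so the direction is down.
Checking another pair — A4 → G#4 — gives the same interval.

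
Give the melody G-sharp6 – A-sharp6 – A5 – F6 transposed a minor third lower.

G#6 -> E#6
A#6 -> F##6
A5 -> F#5
F6 -> D6

E#6 F##6 F#5 D6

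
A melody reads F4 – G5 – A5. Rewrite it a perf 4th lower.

C4 D5 E5

F4 → C4
G5 → D5
A5 → E5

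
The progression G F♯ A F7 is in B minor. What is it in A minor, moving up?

B minor up to A minor is a minor seventh; each chord root moves by that interval while the quality stays the same.
G: root G up a minor seventh → F, giving F.
F♯: root F♯ up a minor seventh → E, giving E.
A: root A up a minor seventh → G, giving G.
F7: root F up a minor seventh → Eb, giving Eb7.

F E G Eb7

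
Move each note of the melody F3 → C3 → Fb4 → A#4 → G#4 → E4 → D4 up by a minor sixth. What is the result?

Db4 Ab3 Dbb5 F#5 E5 C5 Bb4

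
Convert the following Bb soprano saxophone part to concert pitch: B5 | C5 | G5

Written C4 on the Bb soprano saxophone sounds as Bb3, a major second lower; apply that shift to every note.
B5 to A5
C5 to Bb4
G5 to F5

A5 Bb4 F5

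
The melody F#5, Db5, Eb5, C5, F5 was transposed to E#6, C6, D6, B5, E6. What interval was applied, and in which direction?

up a major seventh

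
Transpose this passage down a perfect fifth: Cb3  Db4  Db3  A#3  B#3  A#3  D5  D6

Cb3 to Fb2
Db4 to Gb3
Db3 to Gb2
A#3 to D#3
B#3 to E#3
A#3 to D#3
D5 to G4
D6 to G5

Fb2 Gb3 Gb2 D#3 E#3 D#3 G4 G5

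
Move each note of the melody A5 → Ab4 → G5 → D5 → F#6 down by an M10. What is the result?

A5: a tenth down reaches F, and 16 semitones makes it F4.
Ab4 down a major tenth is Fb3.
G5 down a major tenth is Eb4.
D5: a tenth down reaches B, and 16 semitones makes it Bb3.
F#6 down a major tenth is D5.

F4 Fb3 Eb4 Bb3 D5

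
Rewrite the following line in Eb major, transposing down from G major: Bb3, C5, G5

Gb3 Ab4 Eb5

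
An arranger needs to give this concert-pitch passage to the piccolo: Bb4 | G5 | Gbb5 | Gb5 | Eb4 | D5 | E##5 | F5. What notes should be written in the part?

Bb3 G4 Gbb4 Gb4 Eb3 D4 E##4 F4

Written C4 sounds as C5 on the piccolo, so concert pitches are written a perfect octave down.
Bb4 → Bb3
G5 → G4
Gbb5 → Gbb4
Gb5 → Gb4
Eb4 → Eb3
D5 → D4
E##5 → E##4
F5 → F4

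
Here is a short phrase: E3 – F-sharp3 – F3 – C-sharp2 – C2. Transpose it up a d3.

A diminished third up from E3 gives Gb3.
F#3: a third up reaches A, and 2 semitones makes it Ab3.
F3: a third up reaches A, and 2 semitones makes it Abb3.
C#2: a third up reaches E, and 2 semitones makes it Eb2.
C2 up a diminished third is Ebb2.

Gb3 Ab3 Abb3 Eb2 Ebb2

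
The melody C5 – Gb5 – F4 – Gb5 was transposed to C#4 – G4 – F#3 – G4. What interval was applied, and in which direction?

Take the first pair: C5 → C#4. C to C spans 8 letter names, so the interval is some kind of octave.
C#4 to C5 is 11 semitones, which makes it a diminished octave; the second version is lower, so the direction is down.
Checking another pair — Gb5 → G4 — gives the same interval.

down a diminished octave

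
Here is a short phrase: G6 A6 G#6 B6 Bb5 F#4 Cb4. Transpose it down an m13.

G6 down a minor thirteenth is B4.
A minor thirteenth down from A6 gives C#5.
G#6 down a minor thirteenth is B#4.
B6 down a minor thirteenth is D#5.
A minor thirteenth down from Bb5 gives D4.
A minor thirteenth down from F#4 gives A#2.
A minor thirteenth down from Cb4 gives Eb2.

B4 C#5 B#4 D#5 D4 A#2 Eb2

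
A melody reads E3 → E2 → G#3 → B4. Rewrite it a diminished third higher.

Gb3 Gb2 Bb3 Db5

E3: a third up reaches G, and 2 semitones makes it Gb3.
E2 up a diminished third is Gb2.
G#3: a third up reaches B, and 2 semitones makes it Bb3.
B4 up a diminished third is Db5.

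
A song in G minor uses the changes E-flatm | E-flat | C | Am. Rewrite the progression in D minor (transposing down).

Bbm Bb G Em

G minor down to D minor is a perfect fourth; each chord root moves by that interval while the quality stays the same.
E-flatm: root E-flat down a perfect fourth → Bb, giving Bbm.
E-flat: root E-flat down a perfect fourth → Bb, giving Bb.
C: root C down a perfect fourth → G, giving G.
Am: root A down a perfect fourth → E, giving Em.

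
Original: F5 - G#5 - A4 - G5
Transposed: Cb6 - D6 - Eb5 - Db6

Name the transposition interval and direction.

From F5 to Cb6 is 5 letter names — a fifth of some quality.
F5 to Cb6 is 6 semitones, which makes it a diminished fifth; the second version is higher, so the direction is up.
Checking another pair — G5 → Db6 — gives the same interval.

up a diminished fifth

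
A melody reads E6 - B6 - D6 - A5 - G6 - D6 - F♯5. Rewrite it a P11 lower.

B4 F#5 A4 E4 D5 A4 C#4

E6: an eleventh down reaches B, and 17 semitones makes it B4.
B6: an eleventh down reaches F, and 17 semitones makes it F#5.
D6 down a perfect eleventh is A4.
A5 down a perfect eleventh is E4.
A perfect eleventh down from G6 gives D5.
D6 down a perfect eleventh is A4.
A perfect eleventh down from F#5 gives C#4.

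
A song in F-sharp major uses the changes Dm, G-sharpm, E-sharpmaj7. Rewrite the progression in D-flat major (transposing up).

F-sharp major up to D-flat major is a diminished sixth; each chord root moves by that interval while the quality stays the same.
Dm: root D up a diminished sixth → Bbb, giving Bbbm.
G-sharpm: root G-sharp up a diminished sixth → Eb, giving Ebm.
E-sharpmaj7: root E-sharp up a diminished sixth → C, giving Cmaj7.

Bbbm Ebm Cmaj7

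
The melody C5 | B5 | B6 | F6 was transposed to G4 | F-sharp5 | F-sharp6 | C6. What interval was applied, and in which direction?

down a perfect fourth

Take the first pair: C5 → G4. C to G spans 4 letter names, so the interval is some kind of fourth.
G4 to C5 is 5 semitones, which makes it a perfect fourth; the second version is lower, so the direction is down.
Checking another pair — F6 → C6 — gives the same interval.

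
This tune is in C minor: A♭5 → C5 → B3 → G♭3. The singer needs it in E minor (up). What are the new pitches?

From C up to E is a major third; apply that to each pitch.
Ab5 to C6
C5 to E5
B3 to D#4
Gb3 to Bb3

C6 E5 D#4 Bb3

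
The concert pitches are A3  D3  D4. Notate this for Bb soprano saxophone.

Written C4 sounds as Bb3 on the Bb soprano saxophone, so concert pitches are written a major second up.
A3 → B3
D3 → E3
D4 → E4

B3 E3 E4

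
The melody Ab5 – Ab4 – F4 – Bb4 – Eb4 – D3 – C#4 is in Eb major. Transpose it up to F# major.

B5 B4 G#4 C#5 F#4 E#3 D##4

Eb major to F# major up is an augmented second, so every note moves up by that interval.
Ab5 becomes B5
Ab4 becomes B4
F4 becomes G#4
Bb4 becomes C#5
Eb4 becomes F#4
D3 becomes E#3
C#4 becomes D##4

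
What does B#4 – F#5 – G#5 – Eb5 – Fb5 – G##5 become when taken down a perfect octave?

B#3 F#4 G#4 Eb4 Fb4 G##4

B#4 down a perfect octave is B#3.
F#5: an octave down reaches F, and 12 semitones makes it F#4.
A perfect octave down from G#5 gives G#4.
A perfect octave down from Eb5 gives Eb4.
Fb5: an octave down reaches F, and 12 semitones makes it Fb4.
A perfect octave down from G##5 gives G##4.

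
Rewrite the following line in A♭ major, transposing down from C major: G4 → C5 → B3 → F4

Eb4 Ab4 G3 Db4

C major to A♭ major down is a major third, so every note moves down by that interval.
G4 gives Eb4
C5 gives Ab4
B3 gives G3
F4 gives Db4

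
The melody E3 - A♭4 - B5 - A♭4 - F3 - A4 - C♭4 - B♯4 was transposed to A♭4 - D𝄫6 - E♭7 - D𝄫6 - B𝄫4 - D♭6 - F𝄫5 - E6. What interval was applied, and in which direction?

From E3 to Ab4 is 11 letter names — an eleventh of some quality.
E3 to Ab4 is 16 semitones, which makes it a diminished eleventh; the second version is higher, so the direction is up.
Checking another pair — B#4 → E6 — gives the same interval.

up a diminished eleventh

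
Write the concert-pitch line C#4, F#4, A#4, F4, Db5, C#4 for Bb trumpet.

D#4 G#4 B#4 G4 Eb5 D#4

Written C4 sounds as Bb3 on the Bb trumpet, so concert pitches are written a major second up.
C#4 → D#4
F#4 → G#4
A#4 → B#4
F4 → G4
Db5 → Eb5
C#4 → D#4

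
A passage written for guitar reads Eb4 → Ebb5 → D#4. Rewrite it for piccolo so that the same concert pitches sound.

Eb2 Ebb3 D#2

First find concert pitch: the guitar sounds a perfect octave below written, so Eb4 Ebb5 D#4 sounds Eb3 Ebb4 D#3.
Then write for piccolo: it sounds a perfect octave above written, so the part must be a perfect octave below concert.
Eb3 → Eb2
Ebb4 → Ebb3
D#3 → D#2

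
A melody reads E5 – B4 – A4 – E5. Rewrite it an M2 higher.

E5: a second up reaches F, and 2 semitones makes it F#5.
B4: a second up reaches C, and 2 semitones makes it C#5.
A major second up from A4 gives B4.
E5: a second up reaches F, and 2 semitones makes it F#5.

F#5 C#5 B4 F#5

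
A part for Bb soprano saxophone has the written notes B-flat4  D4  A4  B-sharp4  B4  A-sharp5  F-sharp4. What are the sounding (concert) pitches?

Written C4 on the Bb soprano saxophone sounds as Bb3, a major second lower; apply that shift to every note.
Bb4 to Ab4
D4 to C4
A4 to G4
B#4 to A#4
B4 to A4
A#5 to G#5
F#4 to E4

Ab4 C4 G4 A#4 A4 G#5 E4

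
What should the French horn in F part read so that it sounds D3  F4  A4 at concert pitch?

The French horn in F sounds a perfect fifth below written, so the written part must be a perfect fifth above concert — transpose each note up.
D3 to A3
F4 to C5
A4 to E5

A3 C5 E5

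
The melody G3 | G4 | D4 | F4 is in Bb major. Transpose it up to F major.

D4 D5 A4 C5

Bb major to F major up is a perfect fifth, so every note moves up by that interval.
G3 → D4
G4 → D5
D4 → A4
F4 → C5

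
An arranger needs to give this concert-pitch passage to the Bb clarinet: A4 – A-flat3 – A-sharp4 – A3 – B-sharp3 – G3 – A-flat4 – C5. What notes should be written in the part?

Written C4 sounds as Bb3 on the Bb clarinet, so concert pitches are written a major second up.
A4 becomes B4
Ab3 becomes Bb3
A#4 becomes B#4
A3 becomes B3
B#3 becomes C##4
G3 becomes A3
Ab4 becomes Bb4
C5 becomes D5

B4 Bb3 B#4 B3 C##4 A3 Bb4 D5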